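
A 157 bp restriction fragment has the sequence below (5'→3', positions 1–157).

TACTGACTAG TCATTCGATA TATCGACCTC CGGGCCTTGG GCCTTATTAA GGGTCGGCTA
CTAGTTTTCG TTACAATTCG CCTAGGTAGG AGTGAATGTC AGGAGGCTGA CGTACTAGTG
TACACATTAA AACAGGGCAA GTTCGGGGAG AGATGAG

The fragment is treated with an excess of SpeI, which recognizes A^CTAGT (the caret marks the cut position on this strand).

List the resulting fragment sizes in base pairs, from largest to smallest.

54, 54, 43, 6 bp

SpeI sites (ACTAGT) start at positions 6, 60, 114.
SpeI cuts after the first base of each site, so after positions 6, 60, 114.
Linear molecule, 3 cuts → 4 fragments:
  1–6 → 6 bp
  7–60 → 54 bp
  61–114 → 54 bp
  115–157 → 43 bp
Sorted largest to smallest: 54, 54, 43, 6 bp.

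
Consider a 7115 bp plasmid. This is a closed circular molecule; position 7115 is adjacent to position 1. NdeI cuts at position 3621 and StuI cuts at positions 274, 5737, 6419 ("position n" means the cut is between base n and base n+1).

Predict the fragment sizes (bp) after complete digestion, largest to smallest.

3347, 2116, 970, 682 bp

Combined cut positions (sorted): 274, 3621, 5737, 6419.
Circular molecule, 4 cuts → 4 fragments:
  3621 − 274 = 3347 bp
  5737 − 3621 = 2116 bp
  6419 − 5737 = 682 bp
  wrap: 7115 − 6419 + 274 = 970 bp
Sorted largest to smallest: 3347, 2116, 970, 682 bp.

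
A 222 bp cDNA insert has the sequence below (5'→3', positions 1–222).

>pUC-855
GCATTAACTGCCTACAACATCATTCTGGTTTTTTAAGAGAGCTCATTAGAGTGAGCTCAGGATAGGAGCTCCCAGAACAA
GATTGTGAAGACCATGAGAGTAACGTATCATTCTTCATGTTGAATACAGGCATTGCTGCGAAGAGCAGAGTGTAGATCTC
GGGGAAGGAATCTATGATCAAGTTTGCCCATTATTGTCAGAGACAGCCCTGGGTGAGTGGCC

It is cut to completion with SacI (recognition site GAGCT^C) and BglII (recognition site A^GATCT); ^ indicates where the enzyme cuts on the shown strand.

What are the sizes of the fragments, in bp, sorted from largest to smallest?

SacI sites (GAGCTC) start at positions 39, 53, 66.
SacI cuts after base 5 of each site (before the last base), so after positions 43, 57, 70.
The BglII site (AGATCT) starts at position 154.
BglII cuts after the first base of each site, so after position 154.
Combined cut positions: 43, 57, 70, 154.
Linear molecule, 4 cuts → 5 fragments:
  1–43 → 43 bp
  44–57 → 14 bp
  58–70 → 13 bp
  71–154 → 84 bp
  155–222 → 68 bp
Sorted largest to smallest: 84, 68, 43, 14, 13 bp.

84, 68, 43, 14, 13 bp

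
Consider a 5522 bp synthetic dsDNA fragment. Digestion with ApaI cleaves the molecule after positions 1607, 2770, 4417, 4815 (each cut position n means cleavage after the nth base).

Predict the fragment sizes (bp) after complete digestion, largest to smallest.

Linear molecule, 4 cuts → 5 fragments:
  1607 − 0 = 1607 bp
  2770 − 1607 = 1163 bp
  4417 − 2770 = 1647 bp
  4815 − 4417 = 398 bp
  5522 − 4815 = 707 bp
Sorted largest to smallest: 1647, 1607, 1163, 707, 398 bp.

1647, 1607, 1163, 707, 398 bp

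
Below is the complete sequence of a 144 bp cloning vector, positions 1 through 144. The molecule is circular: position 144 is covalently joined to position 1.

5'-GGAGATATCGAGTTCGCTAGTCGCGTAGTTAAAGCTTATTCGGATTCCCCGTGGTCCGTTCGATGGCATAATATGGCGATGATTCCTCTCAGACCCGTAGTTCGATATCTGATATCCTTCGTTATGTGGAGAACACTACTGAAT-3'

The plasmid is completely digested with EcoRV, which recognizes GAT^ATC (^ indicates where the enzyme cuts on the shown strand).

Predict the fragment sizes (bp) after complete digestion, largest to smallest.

EcoRV sites (GATATC) start at positions 4, 104, 111.
EcoRV cuts after base 3 of each site, so after positions 6, 106, 113.
Circular molecule, 3 cuts → 3 fragments:
  7–106 → 100 bp
  107–113 → 7 bp
  114–144 then 1–6 → 31 + 6 = 37 bp
Sorted largest to smallest: 100, 37, 7 bp.

100, 37, 7 bp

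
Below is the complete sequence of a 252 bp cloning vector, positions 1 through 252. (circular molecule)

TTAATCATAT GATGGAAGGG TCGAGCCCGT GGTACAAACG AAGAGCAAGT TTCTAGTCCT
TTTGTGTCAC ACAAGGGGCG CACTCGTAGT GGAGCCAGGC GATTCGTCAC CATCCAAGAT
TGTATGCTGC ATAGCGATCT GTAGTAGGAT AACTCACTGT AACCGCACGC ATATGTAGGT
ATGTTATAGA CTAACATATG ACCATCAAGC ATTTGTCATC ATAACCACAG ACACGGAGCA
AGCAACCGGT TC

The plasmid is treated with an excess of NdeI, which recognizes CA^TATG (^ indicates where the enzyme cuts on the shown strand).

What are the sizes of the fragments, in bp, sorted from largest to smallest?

NdeI sites (CATATG) start at positions 6, 170, 195.
NdeI cuts after base 2 of each site, so after positions 7, 171, 196.
Circular molecule, 3 cuts → 3 fragments:
  8–171 → 164 bp
  172–196 → 25 bp
  197–252 then 1–7 → 56 + 7 = 63 bp
Sorted largest to smallest: 164, 63, 25 bp.

164, 63, 25 bp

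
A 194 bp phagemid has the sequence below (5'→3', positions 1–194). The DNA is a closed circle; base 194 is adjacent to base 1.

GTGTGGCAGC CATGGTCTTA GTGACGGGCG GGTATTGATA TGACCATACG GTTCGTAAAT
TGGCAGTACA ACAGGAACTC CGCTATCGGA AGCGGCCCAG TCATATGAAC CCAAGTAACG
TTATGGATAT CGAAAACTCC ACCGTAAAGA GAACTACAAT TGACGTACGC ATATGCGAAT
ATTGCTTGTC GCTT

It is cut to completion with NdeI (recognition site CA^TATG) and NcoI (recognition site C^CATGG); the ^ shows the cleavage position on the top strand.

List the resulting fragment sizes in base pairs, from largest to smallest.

NdeI sites (CATATG) start at positions 102, 170.
NdeI cuts after base 2 of each site, so after positions 103, 171.
The NcoI site (CCATGG) starts at position 10.
NcoI cuts after the first base of each site, so after position 10.
Combined cut positions: 10, 103, 171.
Circular molecule, 3 cuts → 3 fragments:
  11–103 → 93 bp
  104–171 → 68 bp
  172–194 then 1–10 → 23 + 10 = 33 bp
Sorted largest to smallest: 93, 68, 33 bp.

93, 68, 33 bp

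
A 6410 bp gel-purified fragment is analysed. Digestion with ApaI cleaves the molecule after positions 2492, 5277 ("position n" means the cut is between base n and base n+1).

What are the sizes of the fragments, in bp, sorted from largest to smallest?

2785, 2492, 1133 bp

Linear molecule, 2 cuts → 3 fragments:
  2492 − 0 = 2492 bp
  5277 − 2492 = 2785 bp
  6410 − 5277 = 1133 bp
Sorted largest to smallest: 2785, 2492, 1133 bp.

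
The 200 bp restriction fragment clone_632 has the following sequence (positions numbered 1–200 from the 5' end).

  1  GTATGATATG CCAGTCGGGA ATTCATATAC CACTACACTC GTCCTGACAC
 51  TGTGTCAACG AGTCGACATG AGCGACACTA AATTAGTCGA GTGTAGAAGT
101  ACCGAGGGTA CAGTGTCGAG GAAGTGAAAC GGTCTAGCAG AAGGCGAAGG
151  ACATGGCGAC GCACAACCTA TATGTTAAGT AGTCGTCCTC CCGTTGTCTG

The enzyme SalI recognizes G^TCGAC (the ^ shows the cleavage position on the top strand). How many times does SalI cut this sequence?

1

GTCGAC occurs starting at position 62.
SalI cuts at 1 site.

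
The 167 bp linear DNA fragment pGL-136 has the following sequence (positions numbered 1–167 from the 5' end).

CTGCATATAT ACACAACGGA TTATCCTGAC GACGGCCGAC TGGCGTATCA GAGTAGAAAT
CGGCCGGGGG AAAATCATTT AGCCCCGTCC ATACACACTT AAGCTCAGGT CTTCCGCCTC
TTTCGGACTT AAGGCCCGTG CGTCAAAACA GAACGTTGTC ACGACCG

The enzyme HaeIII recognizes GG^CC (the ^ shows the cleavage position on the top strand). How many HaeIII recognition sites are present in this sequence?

GGCC occurs starting at positions 34, 62, 133.
HaeIII cuts at 3 sites.

3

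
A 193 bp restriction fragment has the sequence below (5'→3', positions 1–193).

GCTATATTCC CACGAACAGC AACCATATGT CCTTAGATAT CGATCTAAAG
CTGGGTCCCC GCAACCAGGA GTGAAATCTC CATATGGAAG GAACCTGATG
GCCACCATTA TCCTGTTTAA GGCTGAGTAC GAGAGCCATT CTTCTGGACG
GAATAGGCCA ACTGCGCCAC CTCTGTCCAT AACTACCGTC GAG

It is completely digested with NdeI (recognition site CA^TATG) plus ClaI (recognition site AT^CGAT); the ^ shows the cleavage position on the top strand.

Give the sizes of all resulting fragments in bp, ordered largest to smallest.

111, 42, 25, 15 bp

NdeI sites (CATATG) start at positions 24, 81.
NdeI cuts after base 2 of each site, so after positions 25, 82.
The ClaI site (ATCGAT) starts at position 39.
ClaI cuts after base 2 of each site, so after position 40.
Combined cut positions: 25, 40, 82.
Linear molecule, 3 cuts → 4 fragments:
  1–25 → 25 bp
  26–40 → 15 bp
  41–82 → 42 bp
  83–193 → 111 bp
Sorted largest to smallest: 111, 42, 25, 15 bp.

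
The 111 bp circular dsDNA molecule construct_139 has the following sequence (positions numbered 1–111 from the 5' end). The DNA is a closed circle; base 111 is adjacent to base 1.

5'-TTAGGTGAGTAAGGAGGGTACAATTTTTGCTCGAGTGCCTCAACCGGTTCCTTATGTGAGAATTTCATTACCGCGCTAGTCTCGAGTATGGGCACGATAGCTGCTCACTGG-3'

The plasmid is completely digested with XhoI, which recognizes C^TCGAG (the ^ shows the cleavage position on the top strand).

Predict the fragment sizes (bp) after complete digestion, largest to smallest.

XhoI sites (CTCGAG) start at positions 30, 81.
XhoI cuts after the first base of each site, so after positions 30, 81.
Circular molecule, 2 cuts → 2 fragments:
  31–81 → 51 bp
  82–111 then 1–30 → 30 + 30 = 60 bp
Sorted largest to smallest: 60, 51 bp.

60, 51 bp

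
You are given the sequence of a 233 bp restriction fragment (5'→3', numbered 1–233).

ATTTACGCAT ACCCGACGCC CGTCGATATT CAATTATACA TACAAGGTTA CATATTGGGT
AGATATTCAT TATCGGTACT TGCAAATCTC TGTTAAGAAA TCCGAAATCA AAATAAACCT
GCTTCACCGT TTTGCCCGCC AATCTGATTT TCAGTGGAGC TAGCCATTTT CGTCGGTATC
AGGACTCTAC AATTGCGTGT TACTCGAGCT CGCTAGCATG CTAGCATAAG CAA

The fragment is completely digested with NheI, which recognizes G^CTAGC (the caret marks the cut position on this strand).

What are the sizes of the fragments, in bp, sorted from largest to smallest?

NheI sites (GCTAGC) start at positions 159, 212, 220.
NheI cuts after the first base of each site, so after positions 159, 212, 220.
Linear molecule, 3 cuts → 4 fragments:
  1–159 → 159 bp
  160–212 → 53 bp
  213–220 → 8 bp
  221–233 → 13 bp
Sorted largest to smallest: 159, 53, 13, 8 bp.

159, 53, 13, 8 bp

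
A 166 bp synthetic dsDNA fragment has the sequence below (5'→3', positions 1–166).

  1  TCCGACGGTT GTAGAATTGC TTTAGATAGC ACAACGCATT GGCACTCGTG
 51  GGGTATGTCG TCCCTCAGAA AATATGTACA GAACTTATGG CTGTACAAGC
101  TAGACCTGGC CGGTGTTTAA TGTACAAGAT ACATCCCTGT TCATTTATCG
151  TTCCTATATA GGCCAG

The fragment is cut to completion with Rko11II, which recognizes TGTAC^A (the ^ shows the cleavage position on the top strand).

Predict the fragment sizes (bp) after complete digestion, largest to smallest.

79, 41, 29, 17 bp

Rko11II sites (TGTACA) start at positions 75, 92, 121.
Rko11II cuts after base 5 of each site (before the last base), so after positions 79, 96, 125.
Linear molecule, 3 cuts → 4 fragments:
  1–79 → 79 bp
  80–96 → 17 bp
  97–125 → 29 bp
  126–166 → 41 bp
Sorted largest to smallest: 79, 41, 29, 17 bp.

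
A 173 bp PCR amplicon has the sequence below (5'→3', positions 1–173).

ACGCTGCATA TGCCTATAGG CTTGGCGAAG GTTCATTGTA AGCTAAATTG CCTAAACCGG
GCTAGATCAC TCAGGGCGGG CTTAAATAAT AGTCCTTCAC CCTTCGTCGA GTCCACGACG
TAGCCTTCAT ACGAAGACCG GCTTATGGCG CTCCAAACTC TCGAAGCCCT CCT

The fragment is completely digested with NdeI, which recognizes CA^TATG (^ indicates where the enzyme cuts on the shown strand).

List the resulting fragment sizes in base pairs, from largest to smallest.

165, 8 bp

The NdeI site (CATATG) starts at position 7.
NdeI cuts after base 2 of each site, so after position 8.
Linear molecule, 1 cut → 2 fragments:
  1–8 → 8 bp
  9–173 → 165 bp
Sorted largest to smallest: 165, 8 bp.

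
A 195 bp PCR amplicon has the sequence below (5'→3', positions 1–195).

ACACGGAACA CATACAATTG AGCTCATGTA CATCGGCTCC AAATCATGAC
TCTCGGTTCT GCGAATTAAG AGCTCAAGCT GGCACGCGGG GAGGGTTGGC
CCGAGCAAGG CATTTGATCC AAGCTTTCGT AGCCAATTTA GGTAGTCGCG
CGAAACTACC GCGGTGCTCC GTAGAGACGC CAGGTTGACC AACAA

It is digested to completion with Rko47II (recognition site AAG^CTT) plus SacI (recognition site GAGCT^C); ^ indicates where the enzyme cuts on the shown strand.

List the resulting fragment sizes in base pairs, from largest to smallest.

72, 50, 49, 24 bp

The Rko47II site (AAGCTT) starts at position 121.
Rko47II cuts after base 3 of each site, so after position 123.
SacI sites (GAGCTC) start at positions 20, 70.
SacI cuts after base 5 of each site (before the last base), so after positions 24, 74.
Combined cut positions: 24, 74, 123.
Linear molecule, 3 cuts → 4 fragments:
  1–24 → 24 bp
  25–74 → 50 bp
  75–123 → 49 bp
  124–195 → 72 bp
Sorted largest to smallest: 72, 50, 49, 24 bp.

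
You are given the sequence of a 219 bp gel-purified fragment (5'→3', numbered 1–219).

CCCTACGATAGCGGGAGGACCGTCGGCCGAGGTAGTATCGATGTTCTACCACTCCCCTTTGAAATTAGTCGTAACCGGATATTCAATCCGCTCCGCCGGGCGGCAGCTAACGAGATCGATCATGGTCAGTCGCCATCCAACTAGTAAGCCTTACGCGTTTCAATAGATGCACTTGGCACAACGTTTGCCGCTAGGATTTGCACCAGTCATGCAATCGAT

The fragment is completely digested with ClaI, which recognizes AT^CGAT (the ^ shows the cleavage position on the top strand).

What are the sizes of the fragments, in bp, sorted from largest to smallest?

99, 78, 38, 4 bp

ClaI sites (ATCGAT) start at positions 37, 115, 214.
ClaI cuts after base 2 of each site, so after positions 38, 116, 215.
Linear molecule, 3 cuts → 4 fragments:
  1–38 → 38 bp
  39–116 → 78 bp
  117–215 → 99 bp
  216–219 → 4 bp
Sorted largest to smallest: 99, 78, 38, 4 bp.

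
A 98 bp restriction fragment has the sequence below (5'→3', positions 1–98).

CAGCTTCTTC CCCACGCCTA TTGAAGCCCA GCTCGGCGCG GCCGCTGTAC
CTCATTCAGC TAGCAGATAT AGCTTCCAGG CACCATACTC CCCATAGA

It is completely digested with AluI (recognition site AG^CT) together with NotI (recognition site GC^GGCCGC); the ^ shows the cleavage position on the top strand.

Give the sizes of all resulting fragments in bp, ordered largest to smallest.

AluI sites (AGCT) start at positions 2, 30, 58, 71.
AluI cuts after base 2 of each site, so after positions 3, 31, 59, 72.
The NotI site (GCGGCCGC) starts at position 38.
NotI cuts after base 2 of each site, so after position 39.
Combined cut positions: 3, 31, 39, 59, 72.
Linear molecule, 5 cuts → 6 fragments:
  1–3 → 3 bp
  4–31 → 28 bp
  32–39 → 8 bp
  40–59 → 20 bp
  60–72 → 13 bp
  73–98 → 26 bp
Sorted largest to smallest: 28, 26, 20, 13, 8, 3 bp.

28, 26, 20, 13, 8, 3 bp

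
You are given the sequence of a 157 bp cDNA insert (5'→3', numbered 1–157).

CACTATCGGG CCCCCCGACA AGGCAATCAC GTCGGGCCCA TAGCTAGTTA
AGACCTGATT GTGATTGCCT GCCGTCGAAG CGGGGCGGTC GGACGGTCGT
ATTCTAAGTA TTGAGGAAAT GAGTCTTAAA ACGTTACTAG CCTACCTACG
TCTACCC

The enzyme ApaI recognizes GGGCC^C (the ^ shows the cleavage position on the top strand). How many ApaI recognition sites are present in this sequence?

GGGCCC occurs starting at positions 8, 34.
ApaI cuts at 2 sites.

2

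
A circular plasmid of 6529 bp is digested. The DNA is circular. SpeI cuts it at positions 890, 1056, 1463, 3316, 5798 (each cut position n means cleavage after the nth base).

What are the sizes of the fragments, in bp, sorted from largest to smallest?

2482, 1853, 1621, 407, 166 bp

Circular molecule, 5 cuts → 5 fragments:
  1056 − 890 = 166 bp
  1463 − 1056 = 407 bp
  3316 − 1463 = 1853 bp
  5798 − 3316 = 2482 bp
  wrap: 6529 − 5798 + 890 = 1621 bp
Sorted largest to smallest: 2482, 1853, 1621, 407, 166 bp.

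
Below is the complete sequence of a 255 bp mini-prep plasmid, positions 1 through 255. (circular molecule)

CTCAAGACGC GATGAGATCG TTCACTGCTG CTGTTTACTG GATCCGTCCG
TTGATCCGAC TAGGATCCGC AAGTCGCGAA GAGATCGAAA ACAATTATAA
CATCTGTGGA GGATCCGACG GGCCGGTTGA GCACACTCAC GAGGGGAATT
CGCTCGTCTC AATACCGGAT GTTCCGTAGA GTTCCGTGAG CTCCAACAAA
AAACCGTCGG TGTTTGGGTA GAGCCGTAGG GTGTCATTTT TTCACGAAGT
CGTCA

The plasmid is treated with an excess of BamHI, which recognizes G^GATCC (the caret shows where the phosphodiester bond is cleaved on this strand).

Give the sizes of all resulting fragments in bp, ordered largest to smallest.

BamHI sites (GGATCC) start at positions 40, 63, 111.
BamHI cuts after the first base of each site, so after positions 40, 63, 111.
Circular molecule, 3 cuts → 3 fragments:
  41–63 → 23 bp
  64–111 → 48 bp
  112–255 then 1–40 → 144 + 40 = 184 bp
Sorted largest to smallest: 184, 48, 23 bp.

184, 48, 23 bp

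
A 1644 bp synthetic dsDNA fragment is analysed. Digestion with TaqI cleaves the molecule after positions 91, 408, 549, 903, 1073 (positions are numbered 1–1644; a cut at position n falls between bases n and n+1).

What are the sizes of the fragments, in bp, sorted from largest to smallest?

Linear molecule, 5 cuts → 6 fragments:
  91 − 0 = 91 bp
  408 − 91 = 317 bp
  549 − 408 = 141 bp
  903 − 549 = 354 bp
  1073 − 903 = 170 bp
  1644 − 1073 = 571 bp
Sorted largest to smallest: 571, 354, 317, 170, 141, 91 bp.

571, 354, 317, 170, 141, 91 bp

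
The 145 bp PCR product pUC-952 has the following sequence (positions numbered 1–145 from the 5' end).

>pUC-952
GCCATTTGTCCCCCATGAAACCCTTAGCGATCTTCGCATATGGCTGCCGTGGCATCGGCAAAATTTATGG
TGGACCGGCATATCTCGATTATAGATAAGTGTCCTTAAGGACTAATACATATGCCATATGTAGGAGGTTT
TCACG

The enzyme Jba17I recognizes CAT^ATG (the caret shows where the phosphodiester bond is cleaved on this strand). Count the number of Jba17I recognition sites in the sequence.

3

CATATG occurs starting at positions 37, 118, 125.
Jba17I cuts at 3 sites.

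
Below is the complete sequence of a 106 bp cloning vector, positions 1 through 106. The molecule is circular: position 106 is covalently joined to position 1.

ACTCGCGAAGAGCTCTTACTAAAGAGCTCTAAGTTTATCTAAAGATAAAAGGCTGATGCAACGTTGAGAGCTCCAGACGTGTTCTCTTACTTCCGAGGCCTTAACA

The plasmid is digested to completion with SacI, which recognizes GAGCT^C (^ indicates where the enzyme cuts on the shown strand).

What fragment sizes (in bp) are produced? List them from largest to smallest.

48, 44, 14 bp

SacI sites (GAGCTC) start at positions 10, 24, 68.
SacI cuts after base 5 of each site (before the last base), so after positions 14, 28, 72.
Circular molecule, 3 cuts → 3 fragments:
  15–28 → 14 bp
  29–72 → 44 bp
  73–106 then 1–14 → 34 + 14 = 48 bp
Sorted largest to smallest: 48, 44, 14 bp.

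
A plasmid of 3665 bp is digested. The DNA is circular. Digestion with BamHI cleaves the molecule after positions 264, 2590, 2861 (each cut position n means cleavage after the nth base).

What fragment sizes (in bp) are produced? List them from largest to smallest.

Circular molecule, 3 cuts → 3 fragments:
  2590 − 264 = 2326 bp
  2861 − 2590 = 271 bp
  wrap: 3665 − 2861 + 264 = 1068 bp
Sorted largest to smallest: 2326, 1068, 271 bp.

2326, 1068, 271 bp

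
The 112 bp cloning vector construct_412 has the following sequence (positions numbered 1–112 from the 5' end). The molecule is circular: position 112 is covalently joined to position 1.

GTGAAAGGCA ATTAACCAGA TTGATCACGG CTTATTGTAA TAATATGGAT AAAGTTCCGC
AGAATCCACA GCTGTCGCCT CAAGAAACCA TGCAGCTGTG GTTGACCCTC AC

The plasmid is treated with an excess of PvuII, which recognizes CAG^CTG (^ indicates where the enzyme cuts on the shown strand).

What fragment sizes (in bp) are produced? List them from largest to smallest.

PvuII sites (CAGCTG) start at positions 69, 93.
PvuII cuts after base 3 of each site, so after positions 71, 95.
Circular molecule, 2 cuts → 2 fragments:
  72–95 → 24 bp
  96–112 then 1–71 → 17 + 71 = 88 bp
Sorted largest to smallest: 88, 24 bp.

88, 24 bp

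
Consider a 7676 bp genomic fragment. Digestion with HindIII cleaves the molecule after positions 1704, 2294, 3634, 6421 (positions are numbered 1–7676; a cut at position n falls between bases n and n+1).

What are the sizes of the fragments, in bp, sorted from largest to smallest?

2787, 1704, 1340, 1255, 590 bp

Linear molecule, 4 cuts → 5 fragments:
  1704 − 0 = 1704 bp
  2294 − 1704 = 590 bp
  3634 − 2294 = 1340 bp
  6421 − 3634 = 2787 bp
  7676 − 6421 = 1255 bp
Sorted largest to smallest: 2787, 1704, 1340, 1255, 590 bp.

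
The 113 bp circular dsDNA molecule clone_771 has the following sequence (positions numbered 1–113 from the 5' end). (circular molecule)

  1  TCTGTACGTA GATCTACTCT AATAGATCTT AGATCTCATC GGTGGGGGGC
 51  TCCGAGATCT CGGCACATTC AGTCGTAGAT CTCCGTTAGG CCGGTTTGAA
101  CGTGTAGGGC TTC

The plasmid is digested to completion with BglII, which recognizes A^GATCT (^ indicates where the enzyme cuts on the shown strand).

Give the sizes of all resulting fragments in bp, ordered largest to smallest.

46, 24, 22, 14, 7 bp

BglII sites (AGATCT) start at positions 10, 24, 31, 55, 77.
BglII cuts after the first base of each site, so after positions 10, 24, 31, 55, 77.
Circular molecule, 5 cuts → 5 fragments:
  11–24 → 14 bp
  25–31 → 7 bp
  32–55 → 24 bp
  56–77 → 22 bp
  78–113 then 1–10 → 36 + 10 = 46 bp
Sorted largest to smallest: 46, 24, 22, 14, 7 bp.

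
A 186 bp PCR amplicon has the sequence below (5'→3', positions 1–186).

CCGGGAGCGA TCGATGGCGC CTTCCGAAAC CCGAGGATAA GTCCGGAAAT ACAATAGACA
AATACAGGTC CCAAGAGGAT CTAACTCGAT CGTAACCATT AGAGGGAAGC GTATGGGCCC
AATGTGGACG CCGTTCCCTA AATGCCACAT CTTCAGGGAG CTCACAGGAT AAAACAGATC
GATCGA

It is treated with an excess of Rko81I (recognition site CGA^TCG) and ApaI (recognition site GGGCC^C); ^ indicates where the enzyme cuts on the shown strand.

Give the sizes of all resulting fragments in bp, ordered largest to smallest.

Rko81I sites (CGATCG) start at positions 8, 87, 180.
Rko81I cuts after base 3 of each site, so after positions 10, 89, 182.
The ApaI site (GGGCCC) starts at position 115.
ApaI cuts after base 5 of each site (before the last base), so after position 119.
Combined cut positions: 10, 89, 119, 182.
Linear molecule, 4 cuts → 5 fragments:
  1–10 → 10 bp
  11–89 → 79 bp
  90–119 → 30 bp
  120–182 → 63 bp
  183–186 → 4 bp
Sorted largest to smallest: 79, 63, 30, 10, 4 bp.

79, 63, 30, 10, 4 bp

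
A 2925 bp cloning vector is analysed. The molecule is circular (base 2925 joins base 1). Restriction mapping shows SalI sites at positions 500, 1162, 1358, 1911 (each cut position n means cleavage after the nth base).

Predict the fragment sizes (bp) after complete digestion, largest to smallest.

1514, 662, 553, 196 bp

Circular molecule, 4 cuts → 4 fragments:
  1162 − 500 = 662 bp
  1358 − 1162 = 196 bp
  1911 − 1358 = 553 bp
  wrap: 2925 − 1911 + 500 = 1514 bp
Sorted largest to smallest: 1514, 662, 553, 196 bp.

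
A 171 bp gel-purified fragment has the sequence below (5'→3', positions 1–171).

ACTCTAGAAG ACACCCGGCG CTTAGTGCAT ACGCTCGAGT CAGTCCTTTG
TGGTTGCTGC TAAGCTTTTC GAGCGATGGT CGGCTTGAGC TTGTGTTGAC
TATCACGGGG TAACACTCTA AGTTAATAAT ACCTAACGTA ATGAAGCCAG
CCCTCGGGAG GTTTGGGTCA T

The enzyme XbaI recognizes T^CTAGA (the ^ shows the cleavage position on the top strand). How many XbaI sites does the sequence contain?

1

TCTAGA occurs starting at position 3.
XbaI cuts at 1 site.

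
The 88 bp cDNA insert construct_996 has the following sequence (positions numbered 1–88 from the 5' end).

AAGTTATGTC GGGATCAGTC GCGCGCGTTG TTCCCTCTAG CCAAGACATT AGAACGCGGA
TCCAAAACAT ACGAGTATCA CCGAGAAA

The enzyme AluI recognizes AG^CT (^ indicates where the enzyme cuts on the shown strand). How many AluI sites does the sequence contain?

0

No occurrence of AGCT is present in the sequence.
AluI does not cut: 0 sites.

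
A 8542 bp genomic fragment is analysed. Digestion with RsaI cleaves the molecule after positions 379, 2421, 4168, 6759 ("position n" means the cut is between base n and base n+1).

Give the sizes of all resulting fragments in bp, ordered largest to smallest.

Linear molecule, 4 cuts → 5 fragments:
  379 − 0 = 379 bp
  2421 − 379 = 2042 bp
  4168 − 2421 = 1747 bp
  6759 − 4168 = 2591 bp
  8542 − 6759 = 1783 bp
Sorted largest to smallest: 2591, 2042, 1783, 1747, 379 bp.

2591, 2042, 1783, 1747, 379 bp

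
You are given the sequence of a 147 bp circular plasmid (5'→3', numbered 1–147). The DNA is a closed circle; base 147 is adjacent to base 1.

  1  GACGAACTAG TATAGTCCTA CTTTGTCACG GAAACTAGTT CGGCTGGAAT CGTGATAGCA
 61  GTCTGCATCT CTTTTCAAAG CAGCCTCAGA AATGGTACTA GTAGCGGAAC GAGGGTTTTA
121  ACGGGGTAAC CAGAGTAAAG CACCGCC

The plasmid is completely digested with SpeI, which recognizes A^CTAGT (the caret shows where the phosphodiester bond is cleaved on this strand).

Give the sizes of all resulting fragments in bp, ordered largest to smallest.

SpeI sites (ACTAGT) start at positions 6, 34, 97.
SpeI cuts after the first base of each site, so after positions 6, 34, 97.
Circular molecule, 3 cuts → 3 fragments:
  7–34 → 28 bp
  35–97 → 63 bp
  98–147 then 1–6 → 50 + 6 = 56 bp
Sorted largest to smallest: 63, 56, 28 bp.

63, 56, 28 bp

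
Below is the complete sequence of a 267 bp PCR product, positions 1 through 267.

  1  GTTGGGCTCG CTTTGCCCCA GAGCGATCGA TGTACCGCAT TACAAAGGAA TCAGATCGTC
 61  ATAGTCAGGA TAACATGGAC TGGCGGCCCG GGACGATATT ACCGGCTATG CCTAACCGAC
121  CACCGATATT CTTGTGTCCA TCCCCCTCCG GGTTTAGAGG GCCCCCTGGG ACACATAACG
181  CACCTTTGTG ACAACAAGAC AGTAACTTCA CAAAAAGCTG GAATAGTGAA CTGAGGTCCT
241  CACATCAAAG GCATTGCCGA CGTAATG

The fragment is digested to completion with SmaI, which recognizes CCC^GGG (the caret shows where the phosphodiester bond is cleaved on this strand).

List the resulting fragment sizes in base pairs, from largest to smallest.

The SmaI site (CCCGGG) starts at position 87.
SmaI cuts after base 3 of each site, so after position 89.
Linear molecule, 1 cut → 2 fragments:
  1–89 → 89 bp
  90–267 → 178 bp
Sorted largest to smallest: 178, 89 bp.

178, 89 bp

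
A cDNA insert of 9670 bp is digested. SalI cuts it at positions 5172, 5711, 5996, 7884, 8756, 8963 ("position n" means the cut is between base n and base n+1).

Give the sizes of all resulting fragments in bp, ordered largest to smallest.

Linear molecule, 6 cuts → 7 fragments:
  5172 − 0 = 5172 bp
  5711 − 5172 = 539 bp
  5996 − 5711 = 285 bp
  7884 − 5996 = 1888 bp
  8756 − 7884 = 872 bp
  8963 − 8756 = 207 bp
  9670 − 8963 = 707 bp
Sorted largest to smallest: 5172, 1888, 872, 707, 539, 285, 207 bp.

5172, 1888, 872, 707, 539, 285, 207 bp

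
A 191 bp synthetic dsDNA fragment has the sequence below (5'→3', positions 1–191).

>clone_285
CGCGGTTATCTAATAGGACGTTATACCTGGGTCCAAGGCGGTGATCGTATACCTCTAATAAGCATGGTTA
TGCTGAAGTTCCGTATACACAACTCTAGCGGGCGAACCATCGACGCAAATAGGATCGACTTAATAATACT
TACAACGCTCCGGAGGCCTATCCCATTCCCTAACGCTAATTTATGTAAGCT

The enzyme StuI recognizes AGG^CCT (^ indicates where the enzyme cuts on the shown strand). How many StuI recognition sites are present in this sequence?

AGGCCT occurs starting at position 154.
StuI cuts at 1 site.

1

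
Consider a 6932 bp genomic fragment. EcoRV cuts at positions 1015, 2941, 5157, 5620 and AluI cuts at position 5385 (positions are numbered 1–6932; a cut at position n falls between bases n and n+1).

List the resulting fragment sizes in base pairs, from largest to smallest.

2216, 1926, 1312, 1015, 235, 228 bp

Combined cut positions (sorted): 1015, 2941, 5157, 5385, 5620.
Linear molecule, 5 cuts → 6 fragments:
  1015 − 0 = 1015 bp
  2941 − 1015 = 1926 bp
  5157 − 2941 = 2216 bp
  5385 − 5157 = 228 bp
  5620 − 5385 = 235 bp
  6932 − 5620 = 1312 bp
Sorted largest to smallest: 2216, 1926, 1312, 1015, 235, 228 bp.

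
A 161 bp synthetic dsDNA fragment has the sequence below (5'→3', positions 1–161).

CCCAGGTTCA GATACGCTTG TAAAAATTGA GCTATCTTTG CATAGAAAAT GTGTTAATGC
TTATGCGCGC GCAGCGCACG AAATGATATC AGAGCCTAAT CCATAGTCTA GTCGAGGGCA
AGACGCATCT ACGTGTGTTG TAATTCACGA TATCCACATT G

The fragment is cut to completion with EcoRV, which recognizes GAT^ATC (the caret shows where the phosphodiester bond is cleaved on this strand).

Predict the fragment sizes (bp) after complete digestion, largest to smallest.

87, 64, 10 bp

EcoRV sites (GATATC) start at positions 85, 149.
EcoRV cuts after base 3 of each site, so after positions 87, 151.
Linear molecule, 2 cuts → 3 fragments:
  1–87 → 87 bp
  88–151 → 64 bp
  152–161 → 10 bp
Sorted largest to smallest: 87, 64, 10 bp.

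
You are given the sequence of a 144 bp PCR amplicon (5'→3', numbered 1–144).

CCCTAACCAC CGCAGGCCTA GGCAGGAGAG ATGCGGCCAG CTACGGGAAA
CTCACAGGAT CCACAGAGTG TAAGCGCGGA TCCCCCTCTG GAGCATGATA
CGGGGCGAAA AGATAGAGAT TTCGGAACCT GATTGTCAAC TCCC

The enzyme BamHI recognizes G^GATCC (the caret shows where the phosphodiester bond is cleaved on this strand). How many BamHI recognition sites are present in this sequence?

GGATCC occurs starting at positions 57, 78.
BamHI cuts at 2 sites.

2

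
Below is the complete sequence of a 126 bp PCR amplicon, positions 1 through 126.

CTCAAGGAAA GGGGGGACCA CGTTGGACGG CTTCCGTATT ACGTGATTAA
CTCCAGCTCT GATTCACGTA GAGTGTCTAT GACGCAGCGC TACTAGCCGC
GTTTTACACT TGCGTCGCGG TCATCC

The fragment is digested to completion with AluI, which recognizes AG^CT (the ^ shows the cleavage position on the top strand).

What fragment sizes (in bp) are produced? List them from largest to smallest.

The AluI site (AGCT) starts at position 55.
AluI cuts after base 2 of each site, so after position 56.
Linear molecule, 1 cut → 2 fragments:
  1–56 → 56 bp
  57–126 → 70 bp
Sorted largest to smallest: 70, 56 bp.

70, 56 bp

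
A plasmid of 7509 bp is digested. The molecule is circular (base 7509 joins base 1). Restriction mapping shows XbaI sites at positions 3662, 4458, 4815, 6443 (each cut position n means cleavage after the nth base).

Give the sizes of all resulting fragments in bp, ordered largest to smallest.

4728, 1628, 796, 357 bp

Circular molecule, 4 cuts → 4 fragments:
  4458 − 3662 = 796 bp
  4815 − 4458 = 357 bp
  6443 − 4815 = 1628 bp
  wrap: 7509 − 6443 + 3662 = 4728 bp
Sorted largest to smallest: 4728, 1628, 796, 357 bp.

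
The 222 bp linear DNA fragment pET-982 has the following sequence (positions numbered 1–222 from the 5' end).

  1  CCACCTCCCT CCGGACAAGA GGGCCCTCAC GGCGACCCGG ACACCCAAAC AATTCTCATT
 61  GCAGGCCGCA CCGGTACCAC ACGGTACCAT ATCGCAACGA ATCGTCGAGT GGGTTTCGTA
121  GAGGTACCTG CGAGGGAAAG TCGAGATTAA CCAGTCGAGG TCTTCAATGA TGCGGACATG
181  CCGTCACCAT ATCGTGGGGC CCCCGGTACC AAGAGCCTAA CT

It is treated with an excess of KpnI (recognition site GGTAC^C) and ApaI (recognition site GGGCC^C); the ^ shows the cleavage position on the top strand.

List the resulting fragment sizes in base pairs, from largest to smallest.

74, 52, 40, 25, 13, 10, 8 bp

KpnI sites (GGTACC) start at positions 73, 83, 123, 205.
KpnI cuts after base 5 of each site (before the last base), so after positions 77, 87, 127, 209.
ApaI sites (GGGCCC) start at positions 21, 197.
ApaI cuts after base 5 of each site (before the last base), so after positions 25, 201.
Combined cut positions: 25, 77, 87, 127, 201, 209.
Linear molecule, 6 cuts → 7 fragments:
  1–25 → 25 bp
  26–77 → 52 bp
  78–87 → 10 bp
  88–127 → 40 bp
  128–201 → 74 bp
  202–209 → 8 bp
  210–222 → 13 bp
Sorted largest to smallest: 74, 52, 40, 25, 13, 10, 8 bp.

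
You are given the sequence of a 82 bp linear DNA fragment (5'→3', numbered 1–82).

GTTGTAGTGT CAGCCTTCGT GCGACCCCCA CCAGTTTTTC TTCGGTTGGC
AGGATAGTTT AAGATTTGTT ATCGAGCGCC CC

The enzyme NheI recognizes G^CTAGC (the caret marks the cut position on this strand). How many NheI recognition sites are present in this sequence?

0

No occurrence of GCTAGC is present in the sequence.
NheI does not cut: 0 sites.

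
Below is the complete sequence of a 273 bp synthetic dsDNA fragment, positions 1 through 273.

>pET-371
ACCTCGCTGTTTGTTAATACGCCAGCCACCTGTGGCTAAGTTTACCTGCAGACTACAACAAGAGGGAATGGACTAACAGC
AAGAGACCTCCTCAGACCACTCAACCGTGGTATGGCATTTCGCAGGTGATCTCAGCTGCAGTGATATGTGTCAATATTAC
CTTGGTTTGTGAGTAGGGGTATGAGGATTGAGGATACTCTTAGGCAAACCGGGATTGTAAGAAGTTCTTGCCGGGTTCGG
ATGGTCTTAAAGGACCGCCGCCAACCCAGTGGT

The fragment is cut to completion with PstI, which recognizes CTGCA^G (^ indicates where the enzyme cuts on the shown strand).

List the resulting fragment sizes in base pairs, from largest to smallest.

PstI sites (CTGCAG) start at positions 46, 136.
PstI cuts after base 5 of each site (before the last base), so after positions 50, 140.
Linear molecule, 2 cuts → 3 fragments:
  1–50 → 50 bp
  51–140 → 90 bp
  141–273 → 133 bp
Sorted largest to smallest: 133, 90, 50 bp.

133, 90, 50 bp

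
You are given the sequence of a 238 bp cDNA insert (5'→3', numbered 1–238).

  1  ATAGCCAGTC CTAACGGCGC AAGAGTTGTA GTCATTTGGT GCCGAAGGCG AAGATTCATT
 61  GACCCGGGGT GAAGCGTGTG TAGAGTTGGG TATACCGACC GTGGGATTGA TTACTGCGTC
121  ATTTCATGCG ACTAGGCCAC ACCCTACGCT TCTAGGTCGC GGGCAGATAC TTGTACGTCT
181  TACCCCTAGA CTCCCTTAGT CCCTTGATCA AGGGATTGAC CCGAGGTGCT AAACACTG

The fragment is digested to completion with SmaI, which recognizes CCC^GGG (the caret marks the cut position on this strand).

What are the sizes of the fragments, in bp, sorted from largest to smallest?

173, 65 bp

The SmaI site (CCCGGG) starts at position 63.
SmaI cuts after base 3 of each site, so after position 65.
Linear molecule, 1 cut → 2 fragments:
  1–65 → 65 bp
  66–238 → 173 bp
Sorted largest to smallest: 173, 65 bp.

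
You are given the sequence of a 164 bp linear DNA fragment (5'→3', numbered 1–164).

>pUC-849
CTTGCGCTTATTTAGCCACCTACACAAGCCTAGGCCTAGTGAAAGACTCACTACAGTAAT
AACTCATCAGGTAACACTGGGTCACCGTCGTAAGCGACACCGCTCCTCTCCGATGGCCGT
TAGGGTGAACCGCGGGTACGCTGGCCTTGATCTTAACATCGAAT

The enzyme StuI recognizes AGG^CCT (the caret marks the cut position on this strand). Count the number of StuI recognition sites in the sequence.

1

AGGCCT occurs starting at position 32.
StuI cuts at 1 site.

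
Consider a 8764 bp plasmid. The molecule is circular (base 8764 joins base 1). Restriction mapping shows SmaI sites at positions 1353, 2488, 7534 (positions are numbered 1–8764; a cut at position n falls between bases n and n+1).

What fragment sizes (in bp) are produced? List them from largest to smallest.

5046, 2583, 1135 bp

Circular molecule, 3 cuts → 3 fragments:
  2488 − 1353 = 1135 bp
  7534 − 2488 = 5046 bp
  wrap: 8764 − 7534 + 1353 = 2583 bp
Sorted largest to smallest: 5046, 2583, 1135 bp.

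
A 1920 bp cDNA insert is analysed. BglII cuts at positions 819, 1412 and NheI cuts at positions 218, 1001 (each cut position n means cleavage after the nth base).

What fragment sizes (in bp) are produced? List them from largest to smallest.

601, 508, 411, 218, 182 bp

Combined cut positions (sorted): 218, 819, 1001, 1412.
Linear molecule, 4 cuts → 5 fragments:
  218 − 0 = 218 bp
  819 − 218 = 601 bp
  1001 − 819 = 182 bp
  1412 − 1001 = 411 bp
  1920 − 1412 = 508 bp
Sorted largest to smallest: 601, 508, 411, 218, 182 bp.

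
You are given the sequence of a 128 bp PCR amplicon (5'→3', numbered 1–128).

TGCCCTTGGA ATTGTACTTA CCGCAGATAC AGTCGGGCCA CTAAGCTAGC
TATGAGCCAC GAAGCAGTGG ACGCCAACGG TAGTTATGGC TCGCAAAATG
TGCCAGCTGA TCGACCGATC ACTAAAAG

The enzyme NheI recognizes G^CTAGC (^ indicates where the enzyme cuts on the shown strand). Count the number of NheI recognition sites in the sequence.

1

GCTAGC occurs starting at position 45.
NheI cuts at 1 site.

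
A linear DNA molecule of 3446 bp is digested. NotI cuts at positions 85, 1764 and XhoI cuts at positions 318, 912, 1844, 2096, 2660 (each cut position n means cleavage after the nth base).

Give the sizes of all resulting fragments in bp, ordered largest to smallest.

Combined cut positions (sorted): 85, 318, 912, 1764, 1844, 2096, 2660.
Linear molecule, 7 cuts → 8 fragments:
  85 − 0 = 85 bp
  318 − 85 = 233 bp
  912 − 318 = 594 bp
  1764 − 912 = 852 bp
  1844 − 1764 = 80 bp
  2096 − 1844 = 252 bp
  2660 − 2096 = 564 bp
  3446 − 2660 = 786 bp
Sorted largest to smallest: 852, 786, 594, 564, 252, 233, 85, 80 bp.

852, 786, 594, 564, 252, 233, 85, 80 bp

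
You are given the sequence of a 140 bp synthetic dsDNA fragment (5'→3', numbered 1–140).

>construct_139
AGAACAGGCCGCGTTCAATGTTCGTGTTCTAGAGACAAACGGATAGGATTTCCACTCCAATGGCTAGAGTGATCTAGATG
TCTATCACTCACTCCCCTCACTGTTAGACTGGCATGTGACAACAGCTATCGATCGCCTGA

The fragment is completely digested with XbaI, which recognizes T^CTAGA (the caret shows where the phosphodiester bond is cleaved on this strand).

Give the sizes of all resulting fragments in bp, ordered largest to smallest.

67, 45, 28 bp

XbaI sites (TCTAGA) start at positions 28, 73.
XbaI cuts after the first base of each site, so after positions 28, 73.
Linear molecule, 2 cuts → 3 fragments:
  1–28 → 28 bp
  29–73 → 45 bp
  74–140 → 67 bp
Sorted largest to smallest: 67, 45, 28 bp.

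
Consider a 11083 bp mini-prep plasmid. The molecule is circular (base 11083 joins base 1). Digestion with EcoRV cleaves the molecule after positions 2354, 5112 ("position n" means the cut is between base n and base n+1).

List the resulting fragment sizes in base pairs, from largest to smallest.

Circular molecule, 2 cuts → 2 fragments:
  5112 − 2354 = 2758 bp
  wrap: 11083 − 5112 + 2354 = 8325 bp
Sorted largest to smallest: 8325, 2758 bp.

8325, 2758 bp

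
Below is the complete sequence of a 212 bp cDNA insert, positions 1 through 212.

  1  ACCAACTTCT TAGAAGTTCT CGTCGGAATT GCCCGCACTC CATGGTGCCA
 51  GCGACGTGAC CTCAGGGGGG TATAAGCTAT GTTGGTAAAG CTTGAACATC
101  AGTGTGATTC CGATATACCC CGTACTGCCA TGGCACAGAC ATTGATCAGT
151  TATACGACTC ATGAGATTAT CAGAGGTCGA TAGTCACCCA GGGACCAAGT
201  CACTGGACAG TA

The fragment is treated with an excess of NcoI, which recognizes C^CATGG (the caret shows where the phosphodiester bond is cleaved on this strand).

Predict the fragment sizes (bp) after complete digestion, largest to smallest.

NcoI sites (CCATGG) start at positions 40, 128.
NcoI cuts after the first base of each site, so after positions 40, 128.
Linear molecule, 2 cuts → 3 fragments:
  1–40 → 40 bp
  41–128 → 88 bp
  129–212 → 84 bp
Sorted largest to smallest: 88, 84, 40 bp.

88, 84, 40 bp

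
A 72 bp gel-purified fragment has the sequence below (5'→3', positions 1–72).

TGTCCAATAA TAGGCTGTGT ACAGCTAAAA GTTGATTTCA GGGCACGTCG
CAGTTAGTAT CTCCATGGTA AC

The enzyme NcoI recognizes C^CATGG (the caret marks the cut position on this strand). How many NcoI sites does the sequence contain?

CCATGG occurs starting at position 63.
NcoI cuts at 1 site.

1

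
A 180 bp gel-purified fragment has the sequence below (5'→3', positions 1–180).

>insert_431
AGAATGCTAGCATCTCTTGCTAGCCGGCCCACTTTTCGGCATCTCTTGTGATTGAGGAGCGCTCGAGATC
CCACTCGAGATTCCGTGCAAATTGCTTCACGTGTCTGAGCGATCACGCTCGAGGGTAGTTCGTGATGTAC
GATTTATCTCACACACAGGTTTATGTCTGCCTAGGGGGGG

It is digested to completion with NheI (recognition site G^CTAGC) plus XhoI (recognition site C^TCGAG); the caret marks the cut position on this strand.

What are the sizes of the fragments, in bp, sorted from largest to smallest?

62, 44, 43, 13, 12, 6 bp

NheI sites (GCTAGC) start at positions 6, 19.
NheI cuts after the first base of each site, so after positions 6, 19.
XhoI sites (CTCGAG) start at positions 62, 74, 118.
XhoI cuts after the first base of each site, so after positions 62, 74, 118.
Combined cut positions: 6, 19, 62, 74, 118.
Linear molecule, 5 cuts → 6 fragments:
  1–6 → 6 bp
  7–19 → 13 bp
  20–62 → 43 bp
  63–74 → 12 bp
  75–118 → 44 bp
  119–180 → 62 bp
Sorted largest to smallest: 62, 44, 43, 13, 12, 6 bp.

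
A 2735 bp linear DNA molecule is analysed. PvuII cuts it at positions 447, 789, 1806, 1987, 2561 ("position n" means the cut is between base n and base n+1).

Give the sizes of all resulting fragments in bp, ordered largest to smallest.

Linear molecule, 5 cuts → 6 fragments:
  447 − 0 = 447 bp
  789 − 447 = 342 bp
  1806 − 789 = 1017 bp
  1987 − 1806 = 181 bp
  2561 − 1987 = 574 bp
  2735 − 2561 = 174 bp
Sorted largest to smallest: 1017, 574, 447, 342, 181, 174 bp.

1017, 574, 447, 342, 181, 174 bp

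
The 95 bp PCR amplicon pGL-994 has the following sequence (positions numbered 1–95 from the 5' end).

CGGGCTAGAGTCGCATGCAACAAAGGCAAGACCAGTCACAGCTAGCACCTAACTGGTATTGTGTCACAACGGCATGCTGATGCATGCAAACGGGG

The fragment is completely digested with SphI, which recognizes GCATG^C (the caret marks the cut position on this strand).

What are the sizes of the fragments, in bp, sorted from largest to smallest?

SphI sites (GCATGC) start at positions 13, 72, 82.
SphI cuts after base 5 of each site (before the last base), so after positions 17, 76, 86.
Linear molecule, 3 cuts → 4 fragments:
  1–17 → 17 bp
  18–76 → 59 bp
  77–86 → 10 bp
  87–95 → 9 bp
Sorted largest to smallest: 59, 17, 10, 9 bp.

59, 17, 10, 9 bp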